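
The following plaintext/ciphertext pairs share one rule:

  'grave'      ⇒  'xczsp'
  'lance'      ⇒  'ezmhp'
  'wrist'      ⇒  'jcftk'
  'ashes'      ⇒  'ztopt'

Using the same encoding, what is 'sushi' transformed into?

g(6)→x(23) and r(17)→c(2) fit y≡17x+25 (mod 26); the inverse of 17 mod 26 is 23. Treating letters as 0–25, the rule is x ↦ 17x + 25 (mod 26).
For sushi: s(18)→17·18+25≡19=t; u(20)→17·20+25≡1=b; s(18)→17·18+25≡19=t; h(7)→17·7+25≡14=o; i(8)→17·8+25≡5=f (all mod 26).

tbtof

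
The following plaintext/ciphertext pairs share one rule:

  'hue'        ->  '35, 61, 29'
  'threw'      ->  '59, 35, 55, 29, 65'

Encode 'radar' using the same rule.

55, 21, 27, 21, 55

Each letter becomes 2×(its alphabet position, a=1..z=26) + 19.
On radar: r=18→55, a=1→21, d=4→27, a=1→21, r=18→55.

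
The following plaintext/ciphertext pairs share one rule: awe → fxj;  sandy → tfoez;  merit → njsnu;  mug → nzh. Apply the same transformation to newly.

The shift depends on letter class: consonant w→x is +1, but vowel a→f is +5. Vowels shift forward by 5 and consonants shift forward by 1.
For newly: n(cons)+1=o, e(vowel)+5=j, w(cons)+1=x, l(cons)+1=m, y(cons)+1=z.

ojxmz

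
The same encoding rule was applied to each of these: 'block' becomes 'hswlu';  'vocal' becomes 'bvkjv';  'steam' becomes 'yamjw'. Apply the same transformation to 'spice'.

ywqlo

In block: b→h is +6, l→s is +7, o→w is +8, c→l is +9 — the shift increases by 1 each position. Each letter shifts forward by (position + 6), i.e. 6, 7, 8, … — the shift grows by one for each successive letter.
On spice: s+6=y, p+7=w, i+8=q, c+9=l, e+10=o.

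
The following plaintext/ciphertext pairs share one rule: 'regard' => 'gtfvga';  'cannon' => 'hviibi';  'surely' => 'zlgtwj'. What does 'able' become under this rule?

vowt

r(17)→g(6) and e(4)→t(19) fit y≡19x+21 (mod 26); the inverse of 19 mod 26 is 11. This is an affine cipher: with a=0,…,z=25, each position x becomes (19x+21) mod 26.
Applying it to able: a(0)→19·0+21≡21=v; b(1)→19·1+21≡14=o; l(11)→19·11+21≡22=w; e(4)→19·4+21≡19=t (all mod 26).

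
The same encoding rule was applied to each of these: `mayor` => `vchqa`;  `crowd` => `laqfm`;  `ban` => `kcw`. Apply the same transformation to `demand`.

mgvcwm

The shift depends on letter class: consonant m→v is +9, but vowel a→c is +2. The rule splits by letter class: vowels +2, consonants +9.
Applying it to demand: d(cons)+9=m, e(vowel)+2=g, m(cons)+9=v, a(vowel)+2=c, n(cons)+9=w, d(cons)+9=m.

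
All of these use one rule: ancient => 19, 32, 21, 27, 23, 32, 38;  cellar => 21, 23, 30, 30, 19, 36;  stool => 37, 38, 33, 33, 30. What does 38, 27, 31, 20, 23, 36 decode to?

timber

a is letter #1 and maps to 19: an offset of 18. The number is (letter's place in the alphabet, a=1) + 18.
Decoding 38, 27, 31, 20, 23, 36: 38→(38−18)÷1=20=t, 27→(27−18)÷1=9=i, 31→(31−18)÷1=13=m, 20→(20−18)÷1=2=b, 23→(23−18)÷1=5=e, 36→(36−18)÷1=18=r.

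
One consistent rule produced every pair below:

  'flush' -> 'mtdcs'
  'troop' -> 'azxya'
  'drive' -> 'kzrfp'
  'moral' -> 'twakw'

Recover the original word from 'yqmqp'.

The shift increases by 1 at each position, starting from +7: 7, 8, 9, ….
Reversing it on yqmqp: y−7=r, q−8=i, m−9=d, q−10=g, p−11=e.

ridge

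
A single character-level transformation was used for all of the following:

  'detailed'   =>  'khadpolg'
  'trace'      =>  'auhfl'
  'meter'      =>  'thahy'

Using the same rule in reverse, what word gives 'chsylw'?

velvet

Shifts by position in detailed: pos 0: d→k (+7), pos 1: e→h (+3), pos 2: t→a (+7), pos 3: a→d (+3) — repeating every 2. The shifts repeat in a cycle of length 2: positions 0,1,… shift by +7, +3, then the pattern repeats.
Decoding chsylw: c−7=v, h−3=e, s−7=l, y−3=v, l−7=e, w−3=t.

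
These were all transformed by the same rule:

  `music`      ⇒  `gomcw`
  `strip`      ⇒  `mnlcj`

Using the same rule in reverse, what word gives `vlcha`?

bring

Compare letters: m→g is +20, u→o is +20, s→m is +20 — a constant shift. Every letter moves 20 places later in the alphabet, wrapping around z→a.
Decoding vlcha: v−20=b, l−20=r, c−20=i, h−20=n, a−20=g.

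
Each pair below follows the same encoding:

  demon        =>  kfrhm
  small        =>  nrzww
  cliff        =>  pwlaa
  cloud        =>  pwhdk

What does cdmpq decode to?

punch

d(3)→k(10) and e(4)→f(5) fit y≡21x+25 (mod 26); the inverse of 21 mod 26 is 5. This is an affine cipher: with a=0,…,z=25, each position x becomes (21x+25) mod 26.
Decoding cdmpq: c(2)→5·(2−25)≡15=p; d(3)→5·(3−25)≡20=u; m(12)→5·(12−25)≡13=n; p(15)→5·(15−25)≡2=c; q(16)→5·(16−25)≡7=h (all mod 26).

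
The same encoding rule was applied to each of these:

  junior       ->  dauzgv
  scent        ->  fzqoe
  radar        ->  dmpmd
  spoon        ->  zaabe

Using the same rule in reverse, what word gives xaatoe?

school

Two steps: reverse the string, then apply a Caesar shift of +12.
Decoding xaatoe: shift back: x−12=l, a−12=o, a−12=o, t−12=h, o−12=c, e−12=s → loohcs; then reverse → school.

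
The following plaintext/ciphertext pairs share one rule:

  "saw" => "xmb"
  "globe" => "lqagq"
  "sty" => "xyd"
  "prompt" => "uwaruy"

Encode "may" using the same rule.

The shift depends on letter class: consonant s→x is +5, but vowel a→m is +12. Vowels shift forward by 12 and consonants shift forward by 5.
For may: m(cons)+5=r, a(vowel)+12=m, y(cons)+5=d.

rmd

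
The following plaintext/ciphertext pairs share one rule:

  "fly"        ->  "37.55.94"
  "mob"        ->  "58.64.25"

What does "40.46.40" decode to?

Each letter becomes 3×(its alphabet position, a=1..z=26) + 19.
Undoing it on 40.46.40: 40→(40−19)÷3=7=g, 46→(46−19)÷3=9=i, 40→(40−19)÷3=7=g.

gig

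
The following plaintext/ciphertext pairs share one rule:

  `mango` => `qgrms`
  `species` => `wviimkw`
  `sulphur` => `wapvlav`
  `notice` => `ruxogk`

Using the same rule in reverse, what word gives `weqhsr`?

symbol

The shifts repeat in a cycle of length 2: positions 0,1,… shift by +4, +6, then the pattern repeats.
Undoing it on weqhsr: w−4=s, e−6=y, q−4=m, h−6=b, s−4=o, r−6=l.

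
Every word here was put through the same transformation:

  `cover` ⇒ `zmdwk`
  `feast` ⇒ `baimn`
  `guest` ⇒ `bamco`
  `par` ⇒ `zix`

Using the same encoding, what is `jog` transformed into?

The output letters match the input read backwards, each shifted +8: cover reversed is revoc. The word is reversed, then every letter is shifted forward by 8.
For jog: reverse → goj; then shift: g+8=o, o+8=w, j+8=r.

owr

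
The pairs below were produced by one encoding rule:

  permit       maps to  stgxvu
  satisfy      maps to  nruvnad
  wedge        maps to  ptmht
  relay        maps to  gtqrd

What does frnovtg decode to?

cashier

p(15)→s(18) and e(4)→t(19) fit y≡7x+17 (mod 26); the inverse of 7 mod 26 is 15. Each letter's alphabet position (a=0..z=25) is mapped through 7·x+17 mod 26 — an affine cipher.
Undoing it on frnovtg: f(5)→15·(5−17)≡2=c; r(17)→15·(17−17)≡0=a; n(13)→15·(13−17)≡18=s; o(14)→15·(14−17)≡7=h; v(21)→15·(21−17)≡8=i; t(19)→15·(19−17)≡4=e; g(6)→15·(6−17)≡17=r (all mod 26).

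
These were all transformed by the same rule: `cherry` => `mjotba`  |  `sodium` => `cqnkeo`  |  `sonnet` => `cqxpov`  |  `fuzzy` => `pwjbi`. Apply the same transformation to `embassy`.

oolccui

It's a Vigenère-style cipher with numeric key [10,2]: position i shifts by key[i mod 2].
Applying it to embassy: e+10=o, m+2=o, b+10=l, a+2=c, s+10=c, s+2=u, y+10=i.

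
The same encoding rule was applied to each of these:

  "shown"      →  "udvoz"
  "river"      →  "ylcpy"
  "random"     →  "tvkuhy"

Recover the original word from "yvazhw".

Read the word backwards and shift each letter +7.
Reversing it on yvazhw: shift back: y−7=r, v−7=o, a−7=t, z−7=s, h−7=a, w−7=p → rotsap; then reverse → pastor.

pastor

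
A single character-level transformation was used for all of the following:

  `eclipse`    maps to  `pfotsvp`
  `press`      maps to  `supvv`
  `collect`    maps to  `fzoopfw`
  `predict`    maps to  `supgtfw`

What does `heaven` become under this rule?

kplypq

Vowels shift forward by 11 and consonants shift forward by 3.
Applying it to heaven: h(cons)+3=k, e(vowel)+11=p, a(vowel)+11=l, v(cons)+3=y, e(vowel)+11=p, n(cons)+3=q.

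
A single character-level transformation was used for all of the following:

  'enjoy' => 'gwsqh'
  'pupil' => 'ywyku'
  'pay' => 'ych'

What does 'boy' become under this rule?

Vowels shift forward by 2 and consonants shift forward by 9.
Applying it to boy: b(cons)+9=k, o(vowel)+2=q, y(cons)+9=h.

kqh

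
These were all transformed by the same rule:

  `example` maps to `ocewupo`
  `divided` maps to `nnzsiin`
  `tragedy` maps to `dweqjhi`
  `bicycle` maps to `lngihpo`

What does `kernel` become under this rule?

Shifts by position in example: pos 0: e→o (+10), pos 1: x→c (+5), pos 2: a→e (+4), pos 3: m→w (+10), pos 4: p→u (+5), pos 5: l→p (+4) — repeating every 3. It's a Vigenère-style cipher with numeric key [10,5,4]: position i shifts by key[i mod 3].
On kernel: k+10=u, e+5=j, r+4=v, n+10=x, e+5=j, l+4=p.

ujvxjp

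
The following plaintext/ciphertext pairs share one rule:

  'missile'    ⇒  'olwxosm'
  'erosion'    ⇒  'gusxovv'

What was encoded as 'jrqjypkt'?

In missile: m→o is +2, i→l is +3, s→w is +4, s→x is +5 — the shift increases by 1 each position. The shift increases by 1 at each position, starting from +2: 2, 3, 4, ….
Reversing it on jrqjypkt: j−2=h, r−3=o, q−4=m, j−5=e, y−6=s, p−7=i, k−8=c, t−9=k.

homesick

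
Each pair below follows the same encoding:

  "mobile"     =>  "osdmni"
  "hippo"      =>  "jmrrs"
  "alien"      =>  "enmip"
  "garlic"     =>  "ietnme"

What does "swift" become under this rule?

uymhv

The rule splits by letter class: vowels +4, consonants +2.
Applying it to swift: s(cons)+2=u, w(cons)+2=y, i(vowel)+4=m, f(cons)+2=h, t(cons)+2=v.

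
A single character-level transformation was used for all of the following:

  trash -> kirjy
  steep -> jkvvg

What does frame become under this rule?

wirdv

Compare letters: t→k is +17, r→i is +17, a→r is +17 — a constant shift. It's a constant shift of +17 (ROT17).
On frame: f+17=w, r+17=i, a+17=r, m+17=d, e+17=v.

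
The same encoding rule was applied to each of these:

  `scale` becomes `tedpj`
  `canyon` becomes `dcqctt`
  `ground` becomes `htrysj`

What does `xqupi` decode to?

In scale: s→t is +1, c→e is +2, a→d is +3, l→p is +4 — the shift increases by 1 each position. Each letter shifts forward by (position + 1), i.e. 1, 2, 3, … — the shift grows by one for each successive letter.
Undoing it on xqupi: x−1=w, q−2=o, u−3=r, p−4=l, i−5=d.

world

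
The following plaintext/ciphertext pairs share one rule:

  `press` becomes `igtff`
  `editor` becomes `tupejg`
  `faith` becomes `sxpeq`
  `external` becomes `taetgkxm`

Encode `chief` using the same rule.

p(15)→i(8) and r(17)→g(6) fit y≡25x+23 (mod 26); the inverse of 25 mod 26 is 25. This is an affine cipher: with a=0,…,z=25, each position x becomes (25x+23) mod 26.
Applying it to chief: c(2)→25·2+23≡21=v; h(7)→25·7+23≡16=q; i(8)→25·8+23≡15=p; e(4)→25·4+23≡19=t; f(5)→25·5+23≡18=s (all mod 26).

vqpts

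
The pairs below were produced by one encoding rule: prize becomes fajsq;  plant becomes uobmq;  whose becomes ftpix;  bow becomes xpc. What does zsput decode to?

The output letters match the input read backwards, each shifted +1: prize reversed is ezirp. The word is reversed, then every letter is shifted forward by 1.
Decoding zsput: shift back: z−1=y, s−1=r, p−1=o, u−1=t, t−1=s → yrots; then reverse → story.

story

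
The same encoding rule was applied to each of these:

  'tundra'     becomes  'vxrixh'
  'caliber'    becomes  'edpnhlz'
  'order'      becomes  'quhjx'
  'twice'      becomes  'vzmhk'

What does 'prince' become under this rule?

In tundra: t→v is +2, u→x is +3, n→r is +4, d→i is +5 — the shift increases by 1 each position. The shift increases by 1 at each position, starting from +2: 2, 3, 4, ….
Applying it to prince: p+2=r, r+3=u, i+4=m, n+5=s, c+6=i, e+7=l.

rumsil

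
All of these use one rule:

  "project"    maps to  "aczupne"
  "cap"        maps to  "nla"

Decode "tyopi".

Every letter moves 11 places later in the alphabet, wrapping around z→a.
Decoding tyopi: t−11=i, y−11=n, o−11=d, p−11=e, i−11=x.

index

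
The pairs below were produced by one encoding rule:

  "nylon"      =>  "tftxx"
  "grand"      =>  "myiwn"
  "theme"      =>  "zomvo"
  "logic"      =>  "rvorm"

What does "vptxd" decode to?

pilot

The shift increases by 1 at each position, starting from +6: 6, 7, 8, ….
Decoding vptxd: v−6=p, p−7=i, t−8=l, x−9=o, d−10=t.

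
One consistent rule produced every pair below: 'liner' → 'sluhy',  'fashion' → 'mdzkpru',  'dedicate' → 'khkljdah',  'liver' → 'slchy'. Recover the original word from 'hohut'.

Shifts by position in liner: pos 0: l→s (+7), pos 1: i→l (+3), pos 2: n→u (+7), pos 3: e→h (+3) — repeating every 2. A repeating key of period 2 is used — shifts +7, +3 over and over.
Reversing it on hohut: h−7=a, o−3=l, h−7=a, u−3=r, t−7=m.

alarm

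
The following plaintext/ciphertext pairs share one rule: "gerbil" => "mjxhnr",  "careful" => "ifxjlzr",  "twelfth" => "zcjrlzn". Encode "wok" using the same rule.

ctq

The shift depends on letter class: consonant g→m is +6, but vowel e→j is +5. The rule splits by letter class: vowels +5, consonants +6.
Applying it to wok: w(cons)+6=c, o(vowel)+5=t, k(cons)+6=q.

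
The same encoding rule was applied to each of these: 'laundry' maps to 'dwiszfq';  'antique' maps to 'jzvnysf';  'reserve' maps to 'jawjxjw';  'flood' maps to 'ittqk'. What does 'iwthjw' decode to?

The output letters match the input read backwards, each shifted +5: laundry reversed is yrdnual. Two steps: reverse the string, then apply a Caesar shift of +5.
Undoing it on iwthjw: shift back: i−5=d, w−5=r, t−5=o, h−5=c, j−5=e, w−5=r → drocer; then reverse → record.

record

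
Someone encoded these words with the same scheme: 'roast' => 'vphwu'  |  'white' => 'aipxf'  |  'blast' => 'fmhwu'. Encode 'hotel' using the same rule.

lpaim

It's a Vigenère-style cipher with numeric key [4,1,7]: position i shifts by key[i mod 3].
On hotel: h+4=l, o+1=p, t+7=a, e+4=i, l+1=m.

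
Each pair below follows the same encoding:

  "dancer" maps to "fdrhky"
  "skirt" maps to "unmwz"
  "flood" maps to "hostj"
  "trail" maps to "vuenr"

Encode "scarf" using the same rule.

ufewl

In dancer: d→f is +2, a→d is +3, n→r is +4, c→h is +5 — the shift increases by 1 each position. The shift increases by 1 at each position, starting from +2: 2, 3, 4, ….
Applying it to scarf: s+2=u, c+3=f, a+4=e, r+5=w, f+6=l.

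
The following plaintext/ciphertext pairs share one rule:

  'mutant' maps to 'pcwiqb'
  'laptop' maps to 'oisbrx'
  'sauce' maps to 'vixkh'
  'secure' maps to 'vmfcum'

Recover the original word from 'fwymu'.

cover

Shifts by position in mutant: pos 0: m→p (+3), pos 1: u→c (+8), pos 2: t→w (+3), pos 3: a→i (+8) — repeating every 2. The shifts repeat in a cycle of length 2: positions 0,1,… shift by +3, +8, then the pattern repeats.
Undoing it on fwymu: f−3=c, w−8=o, y−3=v, m−8=e, u−3=r.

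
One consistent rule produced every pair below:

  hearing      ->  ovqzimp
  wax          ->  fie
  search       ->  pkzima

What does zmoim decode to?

The output letters match the input read backwards, each shifted +8: hearing reversed is gniraeh. The word is reversed, then every letter is shifted forward by 8.
Reversing it on zmoim: shift back: z−8=r, m−8=e, o−8=g, i−8=a, m−8=e → regae; then reverse → eager.

eager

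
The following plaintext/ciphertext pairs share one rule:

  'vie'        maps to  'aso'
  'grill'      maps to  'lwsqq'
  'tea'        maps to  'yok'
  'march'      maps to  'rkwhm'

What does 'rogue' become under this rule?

The shift depends on letter class: consonant v→a is +5, but vowel i→s is +10. Two shifts are in play — +10 for a/e/i/o/u, +5 for every other letter.
For rogue: r(cons)+5=w, o(vowel)+10=y, g(cons)+5=l, u(vowel)+10=e, e(vowel)+10=o.

wyleo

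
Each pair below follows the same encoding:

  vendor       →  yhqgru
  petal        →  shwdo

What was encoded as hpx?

Compare letters: v→y is +3, e→h is +3, n→q is +3 — a constant shift. It's a constant shift of +3 (ROT3).
Reversing it on hpx: h−3=e, p−3=m, x−3=u.

emu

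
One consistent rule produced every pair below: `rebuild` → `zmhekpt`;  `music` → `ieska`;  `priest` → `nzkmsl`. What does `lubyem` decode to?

tongue

r(17)→z(25) and e(4)→m(12) fit y≡19x+14 (mod 26); the inverse of 19 mod 26 is 11. Treating letters as 0–25, the rule is x ↦ 19x + 14 (mod 26).
Undoing it on lubyem: l(11)→11·(11−14)≡19=t; u(20)→11·(20−14)≡14=o; b(1)→11·(1−14)≡13=n; y(24)→11·(24−14)≡6=g; e(4)→11·(4−14)≡20=u; m(12)→11·(12−14)≡4=e (all mod 26).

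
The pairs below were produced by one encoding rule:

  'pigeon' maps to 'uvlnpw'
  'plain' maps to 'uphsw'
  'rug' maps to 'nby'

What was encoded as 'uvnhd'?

wagon

The output letters match the input read backwards, each shifted +7: pigeon reversed is noegip. The word is reversed, then every letter is shifted forward by 7.
Undoing it on uvnhd: shift back: u−7=n, v−7=o, n−7=g, h−7=a, d−7=w → nogaw; then reverse → wagon.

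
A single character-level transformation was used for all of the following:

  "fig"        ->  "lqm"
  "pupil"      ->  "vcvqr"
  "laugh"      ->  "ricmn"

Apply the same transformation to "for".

The shift depends on letter class: consonant f→l is +6, but vowel i→q is +8. Two shifts are in play — +8 for a/e/i/o/u, +6 for every other letter.
Applying it to for: f(cons)+6=l, o(vowel)+8=w, r(cons)+6=x.

lwx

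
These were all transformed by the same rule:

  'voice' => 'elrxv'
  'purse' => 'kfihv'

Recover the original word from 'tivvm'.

green

Letters are reflected about the middle of the alphabet (position → 25−position): Atbash.
Undoing it on tivvm: t↔g, i↔r, v↔e, v↔e, m↔n.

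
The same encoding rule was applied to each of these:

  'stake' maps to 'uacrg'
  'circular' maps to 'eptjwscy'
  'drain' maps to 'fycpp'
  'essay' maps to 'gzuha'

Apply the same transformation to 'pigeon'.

Shifts by position in stake: pos 0: s→u (+2), pos 1: t→a (+7), pos 2: a→c (+2), pos 3: k→r (+7) — repeating every 2. It's a Vigenère-style cipher with numeric key [2,7]: position i shifts by key[i mod 2].
Applying it to pigeon: p+2=r, i+7=p, g+2=i, e+7=l, o+2=q, n+7=u.

rpilqu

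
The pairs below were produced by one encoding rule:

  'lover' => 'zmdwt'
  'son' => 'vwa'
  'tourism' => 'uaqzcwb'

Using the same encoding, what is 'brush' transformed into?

The output letters match the input read backwards, each shifted +8: lover reversed is revol. The word is reversed, then every letter is shifted forward by 8.
Applying it to brush: reverse → hsurb; then shift: h+8=p, s+8=a, u+8=c, r+8=z, b+8=j.

paczj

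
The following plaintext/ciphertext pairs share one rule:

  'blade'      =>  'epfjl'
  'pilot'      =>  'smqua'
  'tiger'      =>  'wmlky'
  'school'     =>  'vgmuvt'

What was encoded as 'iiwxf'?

ferry

In blade: b→e is +3, l→p is +4, a→f is +5, d→j is +6 — the shift increases by 1 each position. Letter i (0-indexed) is shifted by i+3, so successive shifts are 3, 4, 5, ….
Decoding iiwxf: i−3=f, i−4=e, w−5=r, x−6=r, f−7=y.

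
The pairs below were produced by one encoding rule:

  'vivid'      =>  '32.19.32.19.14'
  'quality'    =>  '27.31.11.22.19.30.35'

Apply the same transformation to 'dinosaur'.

Letters become their 1-based position plus 10 (so a→11, b→12, …).
On dinosaur: d=4→14, i=9→19, n=14→24, o=15→25, s=19→29, a=1→11, u=21→31, r=18→28.

14.19.24.25.29.11.31.28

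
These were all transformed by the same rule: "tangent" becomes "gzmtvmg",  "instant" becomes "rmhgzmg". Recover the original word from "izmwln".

random

Each pair mirrors across the alphabet (t↔g, a↔z, n↔m): positions sum to 25. This is the alphabet-reversal cipher (Atbash): a becomes z, b becomes y, etc.
Reversing it on izmwln: i↔r, z↔a, m↔n, w↔d, l↔o, n↔m.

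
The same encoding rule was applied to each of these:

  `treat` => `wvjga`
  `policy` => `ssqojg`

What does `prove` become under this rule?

svtbl

In treat: t→w is +3, r→v is +4, e→j is +5, a→g is +6 — the shift increases by 1 each position. Each letter shifts forward by (position + 3), i.e. 3, 4, 5, … — the shift grows by one for each successive letter.
For prove: p+3=s, r+4=v, o+5=t, v+6=b, e+7=l.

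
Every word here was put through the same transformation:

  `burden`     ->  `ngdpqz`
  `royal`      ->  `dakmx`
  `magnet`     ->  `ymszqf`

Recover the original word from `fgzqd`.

tuner

This is a Caesar cipher with shift 12.
Reversing it on fgzqd: f−12=t, g−12=u, z−12=n, q−12=e, d−12=r.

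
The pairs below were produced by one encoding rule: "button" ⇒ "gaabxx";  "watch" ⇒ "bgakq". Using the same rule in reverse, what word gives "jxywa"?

Letter i (0-indexed) is shifted by i+5, so successive shifts are 5, 6, 7, ….
Reversing it on jxywa: j−5=e, x−6=r, y−7=r, w−8=o, a−9=r.

error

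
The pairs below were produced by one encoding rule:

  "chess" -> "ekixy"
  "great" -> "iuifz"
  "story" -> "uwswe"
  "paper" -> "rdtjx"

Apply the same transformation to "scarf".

ufewl

The shift increases by 1 at each position, starting from +2: 2, 3, 4, ….
For scarf: s+2=u, c+3=f, a+4=e, r+5=w, f+6=l.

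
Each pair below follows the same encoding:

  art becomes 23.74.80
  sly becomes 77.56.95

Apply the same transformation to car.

29.23.74

a(#1)→23 and r(#18)→74: differences scale by 3, so n = 3·pos + 20. Each letter becomes 3×(its alphabet position, a=1..z=26) + 20.
On car: c=3→29, a=1→23, r=18→74.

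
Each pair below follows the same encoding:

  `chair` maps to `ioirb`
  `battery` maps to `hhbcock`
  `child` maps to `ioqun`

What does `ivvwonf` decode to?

connect

In chair: c→i is +6, h→o is +7, a→i is +8, i→r is +9 — the shift increases by 1 each position. Letter i (0-indexed) is shifted by i+6, so successive shifts are 6, 7, 8, ….
Reversing it on ivvwonf: i−6=c, v−7=o, v−8=n, w−9=n, o−10=e, n−11=c, f−12=t.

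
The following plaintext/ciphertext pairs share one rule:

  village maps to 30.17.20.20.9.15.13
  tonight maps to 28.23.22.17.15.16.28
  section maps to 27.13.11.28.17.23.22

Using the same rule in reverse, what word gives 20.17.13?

lie

The number is (letter's place in the alphabet, a=1) + 8.
Undoing it on 20.17.13: 20→(20−8)÷1=12=l, 17→(17−8)÷1=9=i, 13→(13−8)÷1=5=e.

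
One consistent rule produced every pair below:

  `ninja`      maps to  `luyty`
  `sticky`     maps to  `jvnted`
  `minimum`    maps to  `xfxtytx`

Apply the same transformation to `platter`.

cpeelwa

Read the word backwards and shift each letter +11.
Applying it to platter: reverse → rettalp; then shift: r+11=c, e+11=p, t+11=e, t+11=e, a+11=l, l+11=w, p+11=a.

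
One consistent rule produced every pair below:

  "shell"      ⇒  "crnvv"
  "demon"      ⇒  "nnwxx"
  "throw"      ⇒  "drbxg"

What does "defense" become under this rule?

The shift depends on letter class: consonant s→c is +10, but vowel e→n is +9. Vowels shift forward by 9 and consonants shift forward by 10.
Applying it to defense: d(cons)+10=n, e(vowel)+9=n, f(cons)+10=p, e(vowel)+9=n, n(cons)+10=x, s(cons)+10=c, e(vowel)+9=n.

nnpnxcn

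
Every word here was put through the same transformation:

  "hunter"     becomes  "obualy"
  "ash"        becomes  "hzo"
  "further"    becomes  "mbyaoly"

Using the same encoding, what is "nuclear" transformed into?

Every letter moves 7 places later in the alphabet, wrapping around z→a.
For nuclear: n+7=u, u+7=b, c+7=j, l+7=s, e+7=l, a+7=h, r+7=y.

ubjslhy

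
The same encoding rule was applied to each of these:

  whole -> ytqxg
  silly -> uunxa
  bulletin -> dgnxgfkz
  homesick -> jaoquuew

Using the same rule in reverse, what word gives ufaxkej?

Shifts by position in whole: pos 0: w→y (+2), pos 1: h→t (+12), pos 2: o→q (+2), pos 3: l→x (+12) — repeating every 2. A repeating key of period 2 is used — shifts +2, +12 over and over.
Undoing it on ufaxkej: u−2=s, f−12=t, a−2=y, x−12=l, k−2=i, e−12=s, j−2=h.

stylish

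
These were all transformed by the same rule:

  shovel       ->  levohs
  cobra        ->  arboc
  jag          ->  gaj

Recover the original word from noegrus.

The word is simply reversed.
Decoding noegrus: then reverse → surgeon.

surgeon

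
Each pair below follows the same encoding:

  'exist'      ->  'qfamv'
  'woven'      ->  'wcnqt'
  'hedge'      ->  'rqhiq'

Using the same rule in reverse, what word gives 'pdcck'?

e(4)→q(16) and x(23)→f(5) fit y≡9x+6 (mod 26); the inverse of 9 mod 26 is 3. Each letter's alphabet position (a=0..z=25) is mapped through 9·x+6 mod 26 — an affine cipher.
Undoing it on pdcck: p(15)→3·(15−6)≡1=b; d(3)→3·(3−6)≡17=r; c(2)→3·(2−6)≡14=o; c(2)→3·(2−6)≡14=o; k(10)→3·(10−6)≡12=m (all mod 26).

broom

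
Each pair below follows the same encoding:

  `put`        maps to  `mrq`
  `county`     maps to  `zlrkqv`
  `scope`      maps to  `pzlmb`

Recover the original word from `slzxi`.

Compare letters: p→m is +23, u→r is +23, t→q is +23 — a constant shift. Every letter moves 23 places later in the alphabet, wrapping around z→a.
Undoing it on slzxi: s−23=v, l−23=o, z−23=c, x−23=a, i−23=l.

vocal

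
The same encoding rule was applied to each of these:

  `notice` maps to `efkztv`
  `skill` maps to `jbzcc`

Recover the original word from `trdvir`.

camera

Compare letters: n→e is +17, o→f is +17, t→k is +17 — a constant shift. It's a constant shift of +17 (ROT17).
Reversing it on trdvir: t−17=c, r−17=a, d−17=m, v−17=e, i−17=r, r−17=a.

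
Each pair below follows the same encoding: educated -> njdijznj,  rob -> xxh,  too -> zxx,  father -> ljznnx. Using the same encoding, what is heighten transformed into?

Two shifts are in play — +9 for a/e/i/o/u, +6 for every other letter.
Applying it to heighten: h(cons)+6=n, e(vowel)+9=n, i(vowel)+9=r, g(cons)+6=m, h(cons)+6=n, t(cons)+6=z, e(vowel)+9=n, n(cons)+6=t.

nnrmnznt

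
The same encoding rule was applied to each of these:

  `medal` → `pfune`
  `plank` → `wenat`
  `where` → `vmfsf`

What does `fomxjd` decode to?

This is an affine cipher: with a=0,…,z=25, each position x becomes (11x+13) mod 26.
Reversing it on fomxjd: f(5)→19·(5−13)≡4=e; o(14)→19·(14−13)≡19=t; m(12)→19·(12−13)≡7=h; x(23)→19·(23−13)≡8=i; j(9)→19·(9−13)≡2=c; d(3)→19·(3−13)≡18=s (all mod 26).

ethics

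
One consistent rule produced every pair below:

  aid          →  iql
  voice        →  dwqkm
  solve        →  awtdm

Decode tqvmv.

Every letter moves 8 places later in the alphabet, wrapping around z→a.
Decoding tqvmv: t−8=l, q−8=i, v−8=n, m−8=e, v−8=n.

linen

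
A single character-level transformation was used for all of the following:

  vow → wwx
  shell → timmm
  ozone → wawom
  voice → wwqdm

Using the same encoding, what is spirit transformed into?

The shift depends on letter class: consonant v→w is +1, but vowel o→w is +8. Two shifts are in play — +8 for a/e/i/o/u, +1 for every other letter.
On spirit: s(cons)+1=t, p(cons)+1=q, i(vowel)+8=q, r(cons)+1=s, i(vowel)+8=q, t(cons)+1=u.

tqqsqu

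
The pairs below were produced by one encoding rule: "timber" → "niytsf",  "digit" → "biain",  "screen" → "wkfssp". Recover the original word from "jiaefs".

t(19)→n(13) and i(8)→i(8) fit y≡17x+2 (mod 26); the inverse of 17 mod 26 is 23. Treating letters as 0–25, the rule is x ↦ 17x + 2 (mod 26).
Reversing it on jiaefs: j(9)→23·(9−2)≡5=f; i(8)→23·(8−2)≡8=i; a(0)→23·(0−2)≡6=g; e(4)→23·(4−2)≡20=u; f(5)→23·(5−2)≡17=r; s(18)→23·(18−2)≡4=e (all mod 26).

figure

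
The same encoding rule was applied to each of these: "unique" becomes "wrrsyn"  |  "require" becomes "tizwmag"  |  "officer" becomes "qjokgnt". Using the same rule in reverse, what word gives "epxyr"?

Shifts by position in unique: pos 0: u→w (+2), pos 1: n→r (+4), pos 2: i→r (+9), pos 3: q→s (+2), pos 4: u→y (+4), pos 5: e→n (+9) — repeating every 3. It's a Vigenère-style cipher with numeric key [2,4,9]: position i shifts by key[i mod 3].
Decoding epxyr: e−2=c, p−4=l, x−9=o, y−2=w, r−4=n.

clown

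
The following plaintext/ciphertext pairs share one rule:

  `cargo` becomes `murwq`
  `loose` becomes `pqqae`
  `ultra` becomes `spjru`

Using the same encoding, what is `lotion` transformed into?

This is an affine cipher: with a=0,…,z=25, each position x becomes (9x+20) mod 26.
On lotion: l(11)→9·11+20≡15=p; o(14)→9·14+20≡16=q; t(19)→9·19+20≡9=j; i(8)→9·8+20≡14=o; o(14)→9·14+20≡16=q; n(13)→9·13+20≡7=h (all mod 26).

pqjoqh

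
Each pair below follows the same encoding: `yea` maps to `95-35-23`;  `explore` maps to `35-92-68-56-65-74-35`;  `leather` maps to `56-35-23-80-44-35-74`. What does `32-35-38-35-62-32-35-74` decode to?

y(#25)→95 and e(#5)→35: differences scale by 3, so n = 3·pos + 20. Each letter becomes 3×(its alphabet position, a=1..z=26) + 20.
Undoing it on 32-35-38-35-62-32-35-74: 32→(32−20)÷3=4=d, 35→(35−20)÷3=5=e, 38→(38−20)÷3=6=f, 35→(35−20)÷3=5=e, 62→(62−20)÷3=14=n, 32→(32−20)÷3=4=d, 35→(35−20)÷3=5=e, 74→(74−20)÷3=18=r.

defender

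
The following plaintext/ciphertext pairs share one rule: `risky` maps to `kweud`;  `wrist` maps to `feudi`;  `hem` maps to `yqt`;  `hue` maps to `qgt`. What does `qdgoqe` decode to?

The word is reversed, then every letter is shifted forward by 12.
Undoing it on qdgoqe: shift back: q−12=e, d−12=r, g−12=u, o−12=c, q−12=e, e−12=s → eruces; then reverse → secure.

secure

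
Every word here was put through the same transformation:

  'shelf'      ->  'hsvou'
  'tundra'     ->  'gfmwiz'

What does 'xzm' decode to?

can

Each pair mirrors across the alphabet (s↔h, h↔s, e↔v): positions sum to 25. Letters are reflected about the middle of the alphabet (position → 25−position): Atbash.
Decoding xzm: x↔c, z↔a, m↔n.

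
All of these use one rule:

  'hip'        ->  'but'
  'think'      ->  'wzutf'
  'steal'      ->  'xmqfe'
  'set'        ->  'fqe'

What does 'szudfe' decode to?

string

The output letters match the input read backwards, each shifted +12: hip reversed is pih. The word is reversed, then every letter is shifted forward by 12.
Reversing it on szudfe: shift back: s−12=g, z−12=n, u−12=i, d−12=r, f−12=t, e−12=s → gnirts; then reverse → string.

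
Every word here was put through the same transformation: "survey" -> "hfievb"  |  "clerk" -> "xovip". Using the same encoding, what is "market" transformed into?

nzipvg

Each pair mirrors across the alphabet (s↔h, u↔f, r↔i): positions sum to 25. Each letter is replaced by its mirror in the alphabet: a↔z, b↔y, c↔x, and so on (the Atbash cipher).
On market: m↔n, a↔z, r↔i, k↔p, e↔v, t↔g.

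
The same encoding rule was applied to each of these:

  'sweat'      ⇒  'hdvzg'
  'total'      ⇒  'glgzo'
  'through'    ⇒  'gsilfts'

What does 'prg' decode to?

Each pair mirrors across the alphabet (s↔h, w↔d, e↔v): positions sum to 25. This is the alphabet-reversal cipher (Atbash): a becomes z, b becomes y, etc.
Reversing it on prg: p↔k, r↔i, g↔t.

kit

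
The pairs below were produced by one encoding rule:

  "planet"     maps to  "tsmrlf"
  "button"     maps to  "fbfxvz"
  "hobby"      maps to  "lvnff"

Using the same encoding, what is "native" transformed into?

Shifts by position in planet: pos 0: p→t (+4), pos 1: l→s (+7), pos 2: a→m (+12), pos 3: n→r (+4), pos 4: e→l (+7), pos 5: t→f (+12) — repeating every 3. The shifts repeat in a cycle of length 3: positions 0,1,… shift by +4, +7, +12, then the pattern repeats.
For native: n+4=r, a+7=h, t+12=f, i+4=m, v+7=c, e+12=q.

rhfmcq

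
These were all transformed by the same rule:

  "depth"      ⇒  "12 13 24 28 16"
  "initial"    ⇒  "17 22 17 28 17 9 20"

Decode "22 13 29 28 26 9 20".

neutral

d is letter #4 and maps to 12: an offset of 8. Letters become their 1-based position plus 8 (so a→9, b→10, …).
Decoding 22 13 29 28 26 9 20: 22→(22−8)÷1=14=n, 13→(13−8)÷1=5=e, 29→(29−8)÷1=21=u, 28→(28−8)÷1=20=t, 26→(26−8)÷1=18=r, 9→(9−8)÷1=1=a, 20→(20−8)÷1=12=l.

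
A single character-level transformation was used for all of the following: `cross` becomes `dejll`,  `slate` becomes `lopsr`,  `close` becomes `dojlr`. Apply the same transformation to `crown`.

dejnc

c(2)→d(3) and r(17)→e(4) fit y≡7x+15 (mod 26); the inverse of 7 mod 26 is 15. Each letter's alphabet position (a=0..z=25) is mapped through 7·x+15 mod 26 — an affine cipher.
For crown: c(2)→7·2+15≡3=d; r(17)→7·17+15≡4=e; o(14)→7·14+15≡9=j; w(22)→7·22+15≡13=n; n(13)→7·13+15≡2=c (all mod 26).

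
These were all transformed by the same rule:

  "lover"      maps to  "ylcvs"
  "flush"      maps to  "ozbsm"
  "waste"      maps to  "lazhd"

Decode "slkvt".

The output letters match the input read backwards, each shifted +7: lover reversed is revol. The word is reversed, then every letter is shifted forward by 7.
Decoding slkvt: shift back: s−7=l, l−7=e, k−7=d, v−7=o, t−7=m → ledom; then reverse → model.

model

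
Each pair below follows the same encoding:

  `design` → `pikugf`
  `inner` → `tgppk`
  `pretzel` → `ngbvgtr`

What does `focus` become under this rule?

The output letters match the input read backwards, each shifted +2: design reversed is ngised. The word is reversed, then every letter is shifted forward by 2.
For focus: reverse → sucof; then shift: s+2=u, u+2=w, c+2=e, o+2=q, f+2=h.

uweqh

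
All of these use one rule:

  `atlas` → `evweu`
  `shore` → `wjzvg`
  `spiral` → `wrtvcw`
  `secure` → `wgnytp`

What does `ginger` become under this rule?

Shifts by position in atlas: pos 0: a→e (+4), pos 1: t→v (+2), pos 2: l→w (+11), pos 3: a→e (+4), pos 4: s→u (+2) — repeating every 3. A repeating key of period 3 is used — shifts +4, +2, +11 over and over.
For ginger: g+4=k, i+2=k, n+11=y, g+4=k, e+2=g, r+11=c.

kkykgc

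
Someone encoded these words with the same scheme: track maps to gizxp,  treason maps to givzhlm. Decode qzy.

jab

Each letter is replaced by its mirror in the alphabet: a↔z, b↔y, c↔x, and so on (the Atbash cipher).
Reversing it on qzy: q↔j, z↔a, y↔b.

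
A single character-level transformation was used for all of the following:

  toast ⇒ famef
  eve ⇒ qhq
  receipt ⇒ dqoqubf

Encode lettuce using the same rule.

xqffgoq

Every letter moves 12 places later in the alphabet, wrapping around z→a.
Applying it to lettuce: l+12=x, e+12=q, t+12=f, t+12=f, u+12=g, c+12=o, e+12=q.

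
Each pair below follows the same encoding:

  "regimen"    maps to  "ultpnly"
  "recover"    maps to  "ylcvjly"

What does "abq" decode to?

The output letters match the input read backwards, each shifted +7: regimen reversed is nemiger. Read the word backwards and shift each letter +7.
Reversing it on abq: shift back: a−7=t, b−7=u, q−7=j → tuj; then reverse → jut.

jut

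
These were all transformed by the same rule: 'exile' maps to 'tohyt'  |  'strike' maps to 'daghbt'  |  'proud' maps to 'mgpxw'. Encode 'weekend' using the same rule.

e(4)→t(19) and x(23)→o(14) fit y≡23x+5 (mod 26); the inverse of 23 mod 26 is 17. This is an affine cipher: with a=0,…,z=25, each position x becomes (23x+5) mod 26.
On weekend: w(22)→23·22+5≡17=r; e(4)→23·4+5≡19=t; e(4)→23·4+5≡19=t; k(10)→23·10+5≡1=b; e(4)→23·4+5≡19=t; n(13)→23·13+5≡18=s; d(3)→23·3+5≡22=w (all mod 26).

rttbtsw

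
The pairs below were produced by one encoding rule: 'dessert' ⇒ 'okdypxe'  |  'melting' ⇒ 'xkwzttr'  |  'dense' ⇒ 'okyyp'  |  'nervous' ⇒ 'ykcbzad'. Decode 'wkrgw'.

legal

Shifts by position in dessert: pos 0: d→o (+11), pos 1: e→k (+6), pos 2: s→d (+11), pos 3: s→y (+6) — repeating every 2. The shifts repeat in a cycle of length 2: positions 0,1,… shift by +11, +6, then the pattern repeats.
Reversing it on wkrgw: w−11=l, k−6=e, r−11=g, g−6=a, w−11=l.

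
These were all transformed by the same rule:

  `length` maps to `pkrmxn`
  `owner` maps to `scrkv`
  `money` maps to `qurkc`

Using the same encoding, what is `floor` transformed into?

jrsuv

Shifts by position in length: pos 0: l→p (+4), pos 1: e→k (+6), pos 2: n→r (+4), pos 3: g→m (+6) — repeating every 2. It's a Vigenère-style cipher with numeric key [4,6]: position i shifts by key[i mod 2].
On floor: f+4=j, l+6=r, o+4=s, o+6=u, r+4=v.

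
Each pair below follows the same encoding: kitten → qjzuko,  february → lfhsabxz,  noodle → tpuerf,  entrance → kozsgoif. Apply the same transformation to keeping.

Shifts by position in kitten: pos 0: k→q (+6), pos 1: i→j (+1), pos 2: t→z (+6), pos 3: t→u (+1) — repeating every 2. It's a Vigenère-style cipher with numeric key [6,1]: position i shifts by key[i mod 2].
Applying it to keeping: k+6=q, e+1=f, e+6=k, p+1=q, i+6=o, n+1=o, g+6=m.

qfkqoom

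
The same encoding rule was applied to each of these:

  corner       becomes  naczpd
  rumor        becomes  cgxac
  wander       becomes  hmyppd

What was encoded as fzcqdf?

Shifts by position in corner: pos 0: c→n (+11), pos 1: o→a (+12), pos 2: r→c (+11), pos 3: n→z (+12) — repeating every 2. The shifts repeat in a cycle of length 2: positions 0,1,… shift by +11, +12, then the pattern repeats.
Decoding fzcqdf: f−11=u, z−12=n, c−11=r, q−12=e, d−11=s, f−12=t.

unrest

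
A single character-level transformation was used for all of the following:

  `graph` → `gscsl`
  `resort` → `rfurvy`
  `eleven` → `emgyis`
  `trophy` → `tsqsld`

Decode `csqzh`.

crowd

In graph: g→g is +0, r→s is +1, a→c is +2, p→s is +3 — the shift increases by 1 each position. The shift increases by 1 at each position, starting from +0: 0, 1, 2, ….
Reversing it on csqzh: c−0=c, s−1=r, q−2=o, z−3=w, h−4=d.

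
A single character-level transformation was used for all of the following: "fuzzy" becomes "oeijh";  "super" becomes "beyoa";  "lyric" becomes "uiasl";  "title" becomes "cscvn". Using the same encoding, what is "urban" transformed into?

Shifts by position in fuzzy: pos 0: f→o (+9), pos 1: u→e (+10), pos 2: z→i (+9), pos 3: z→j (+10) — repeating every 2. A repeating key of period 2 is used — shifts +9, +10 over and over.
Applying it to urban: u+9=d, r+10=b, b+9=k, a+10=k, n+9=w.

dbkkw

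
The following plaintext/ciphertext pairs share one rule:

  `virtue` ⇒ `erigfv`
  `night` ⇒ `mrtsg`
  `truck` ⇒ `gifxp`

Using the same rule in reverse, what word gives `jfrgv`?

quite

Each letter is replaced by its mirror in the alphabet: a↔z, b↔y, c↔x, and so on (the Atbash cipher).
Reversing it on jfrgv: j↔q, f↔u, r↔i, g↔t, v↔e.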